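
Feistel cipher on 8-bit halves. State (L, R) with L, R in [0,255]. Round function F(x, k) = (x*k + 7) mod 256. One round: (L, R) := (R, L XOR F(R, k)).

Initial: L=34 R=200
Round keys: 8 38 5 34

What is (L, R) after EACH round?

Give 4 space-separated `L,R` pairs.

Answer: 200,101 101,205 205,109 109,76

Derivation:
Round 1 (k=8): L=200 R=101
Round 2 (k=38): L=101 R=205
Round 3 (k=5): L=205 R=109
Round 4 (k=34): L=109 R=76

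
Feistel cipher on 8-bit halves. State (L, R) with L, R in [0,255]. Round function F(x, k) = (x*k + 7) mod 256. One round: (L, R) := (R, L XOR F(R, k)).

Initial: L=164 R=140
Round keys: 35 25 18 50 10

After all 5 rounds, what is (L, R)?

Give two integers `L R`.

Round 1 (k=35): L=140 R=143
Round 2 (k=25): L=143 R=114
Round 3 (k=18): L=114 R=132
Round 4 (k=50): L=132 R=189
Round 5 (k=10): L=189 R=237

Answer: 189 237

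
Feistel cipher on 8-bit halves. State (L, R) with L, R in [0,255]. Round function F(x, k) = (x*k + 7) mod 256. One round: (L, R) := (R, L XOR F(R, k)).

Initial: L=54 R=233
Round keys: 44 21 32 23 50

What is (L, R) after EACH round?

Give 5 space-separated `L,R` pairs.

Round 1 (k=44): L=233 R=37
Round 2 (k=21): L=37 R=249
Round 3 (k=32): L=249 R=2
Round 4 (k=23): L=2 R=204
Round 5 (k=50): L=204 R=221

Answer: 233,37 37,249 249,2 2,204 204,221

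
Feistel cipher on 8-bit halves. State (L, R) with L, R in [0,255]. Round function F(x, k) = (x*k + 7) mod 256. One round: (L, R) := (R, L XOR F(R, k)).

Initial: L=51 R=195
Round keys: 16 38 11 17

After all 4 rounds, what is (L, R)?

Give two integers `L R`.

Round 1 (k=16): L=195 R=4
Round 2 (k=38): L=4 R=92
Round 3 (k=11): L=92 R=255
Round 4 (k=17): L=255 R=170

Answer: 255 170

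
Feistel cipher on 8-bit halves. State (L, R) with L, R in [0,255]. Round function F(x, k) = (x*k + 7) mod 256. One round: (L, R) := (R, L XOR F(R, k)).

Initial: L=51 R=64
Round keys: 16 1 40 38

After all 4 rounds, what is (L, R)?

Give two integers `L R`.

Answer: 11 210

Derivation:
Round 1 (k=16): L=64 R=52
Round 2 (k=1): L=52 R=123
Round 3 (k=40): L=123 R=11
Round 4 (k=38): L=11 R=210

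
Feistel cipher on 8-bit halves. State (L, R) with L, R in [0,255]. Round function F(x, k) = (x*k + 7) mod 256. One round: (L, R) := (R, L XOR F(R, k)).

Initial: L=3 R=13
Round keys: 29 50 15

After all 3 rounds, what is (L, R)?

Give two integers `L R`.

Answer: 144 244

Derivation:
Round 1 (k=29): L=13 R=131
Round 2 (k=50): L=131 R=144
Round 3 (k=15): L=144 R=244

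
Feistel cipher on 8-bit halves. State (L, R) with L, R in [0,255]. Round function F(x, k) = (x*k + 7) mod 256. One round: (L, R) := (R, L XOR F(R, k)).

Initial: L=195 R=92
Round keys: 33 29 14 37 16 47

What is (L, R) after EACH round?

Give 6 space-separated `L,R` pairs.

Round 1 (k=33): L=92 R=32
Round 2 (k=29): L=32 R=251
Round 3 (k=14): L=251 R=225
Round 4 (k=37): L=225 R=119
Round 5 (k=16): L=119 R=150
Round 6 (k=47): L=150 R=230

Answer: 92,32 32,251 251,225 225,119 119,150 150,230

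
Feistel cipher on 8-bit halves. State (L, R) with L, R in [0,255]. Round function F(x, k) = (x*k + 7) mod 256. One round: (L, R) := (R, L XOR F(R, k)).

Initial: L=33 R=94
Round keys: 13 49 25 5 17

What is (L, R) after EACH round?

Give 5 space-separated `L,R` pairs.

Round 1 (k=13): L=94 R=236
Round 2 (k=49): L=236 R=109
Round 3 (k=25): L=109 R=64
Round 4 (k=5): L=64 R=42
Round 5 (k=17): L=42 R=145

Answer: 94,236 236,109 109,64 64,42 42,145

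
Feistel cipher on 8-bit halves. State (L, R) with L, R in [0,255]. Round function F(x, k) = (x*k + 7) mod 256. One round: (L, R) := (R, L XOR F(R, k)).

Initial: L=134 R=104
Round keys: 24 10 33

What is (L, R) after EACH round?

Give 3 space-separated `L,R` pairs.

Round 1 (k=24): L=104 R=65
Round 2 (k=10): L=65 R=249
Round 3 (k=33): L=249 R=97

Answer: 104,65 65,249 249,97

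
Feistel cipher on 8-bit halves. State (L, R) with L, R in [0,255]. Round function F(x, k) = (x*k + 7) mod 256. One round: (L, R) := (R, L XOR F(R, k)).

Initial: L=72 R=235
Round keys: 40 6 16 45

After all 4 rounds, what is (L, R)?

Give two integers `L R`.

Round 1 (k=40): L=235 R=247
Round 2 (k=6): L=247 R=58
Round 3 (k=16): L=58 R=80
Round 4 (k=45): L=80 R=45

Answer: 80 45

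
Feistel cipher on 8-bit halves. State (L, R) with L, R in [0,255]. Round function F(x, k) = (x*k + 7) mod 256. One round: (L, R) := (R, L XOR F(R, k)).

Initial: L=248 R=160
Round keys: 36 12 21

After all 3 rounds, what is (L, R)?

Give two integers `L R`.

Round 1 (k=36): L=160 R=127
Round 2 (k=12): L=127 R=91
Round 3 (k=21): L=91 R=1

Answer: 91 1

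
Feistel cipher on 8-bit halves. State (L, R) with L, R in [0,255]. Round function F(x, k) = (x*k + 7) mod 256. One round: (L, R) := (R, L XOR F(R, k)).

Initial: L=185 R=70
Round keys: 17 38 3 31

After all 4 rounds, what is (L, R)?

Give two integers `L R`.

Answer: 38 24

Derivation:
Round 1 (k=17): L=70 R=20
Round 2 (k=38): L=20 R=185
Round 3 (k=3): L=185 R=38
Round 4 (k=31): L=38 R=24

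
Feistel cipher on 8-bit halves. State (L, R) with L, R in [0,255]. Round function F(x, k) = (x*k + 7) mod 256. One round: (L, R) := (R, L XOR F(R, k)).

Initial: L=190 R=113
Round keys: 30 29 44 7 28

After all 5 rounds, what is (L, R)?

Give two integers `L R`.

Answer: 64 199

Derivation:
Round 1 (k=30): L=113 R=251
Round 2 (k=29): L=251 R=7
Round 3 (k=44): L=7 R=192
Round 4 (k=7): L=192 R=64
Round 5 (k=28): L=64 R=199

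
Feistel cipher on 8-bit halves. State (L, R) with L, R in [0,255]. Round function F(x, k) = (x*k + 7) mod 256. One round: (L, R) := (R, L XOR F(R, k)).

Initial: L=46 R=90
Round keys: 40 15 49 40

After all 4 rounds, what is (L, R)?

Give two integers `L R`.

Round 1 (k=40): L=90 R=57
Round 2 (k=15): L=57 R=4
Round 3 (k=49): L=4 R=242
Round 4 (k=40): L=242 R=211

Answer: 242 211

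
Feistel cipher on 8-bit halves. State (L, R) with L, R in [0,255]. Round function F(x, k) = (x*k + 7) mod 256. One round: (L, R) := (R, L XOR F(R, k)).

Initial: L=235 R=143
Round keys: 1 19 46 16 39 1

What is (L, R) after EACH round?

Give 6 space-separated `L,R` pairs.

Answer: 143,125 125,193 193,200 200,70 70,121 121,198

Derivation:
Round 1 (k=1): L=143 R=125
Round 2 (k=19): L=125 R=193
Round 3 (k=46): L=193 R=200
Round 4 (k=16): L=200 R=70
Round 5 (k=39): L=70 R=121
Round 6 (k=1): L=121 R=198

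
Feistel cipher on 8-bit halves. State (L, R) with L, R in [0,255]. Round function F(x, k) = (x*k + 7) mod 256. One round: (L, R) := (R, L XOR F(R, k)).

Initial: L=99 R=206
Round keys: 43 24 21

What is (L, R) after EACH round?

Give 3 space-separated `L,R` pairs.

Round 1 (k=43): L=206 R=194
Round 2 (k=24): L=194 R=249
Round 3 (k=21): L=249 R=182

Answer: 206,194 194,249 249,182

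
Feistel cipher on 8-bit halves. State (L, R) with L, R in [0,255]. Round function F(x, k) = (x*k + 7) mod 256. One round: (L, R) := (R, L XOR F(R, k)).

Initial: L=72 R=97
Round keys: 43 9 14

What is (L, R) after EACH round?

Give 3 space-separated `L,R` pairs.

Answer: 97,26 26,144 144,253

Derivation:
Round 1 (k=43): L=97 R=26
Round 2 (k=9): L=26 R=144
Round 3 (k=14): L=144 R=253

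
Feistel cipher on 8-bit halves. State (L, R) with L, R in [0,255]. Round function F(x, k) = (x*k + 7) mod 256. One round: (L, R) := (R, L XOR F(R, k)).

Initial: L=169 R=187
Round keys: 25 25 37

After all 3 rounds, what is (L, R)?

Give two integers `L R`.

Answer: 137 55

Derivation:
Round 1 (k=25): L=187 R=227
Round 2 (k=25): L=227 R=137
Round 3 (k=37): L=137 R=55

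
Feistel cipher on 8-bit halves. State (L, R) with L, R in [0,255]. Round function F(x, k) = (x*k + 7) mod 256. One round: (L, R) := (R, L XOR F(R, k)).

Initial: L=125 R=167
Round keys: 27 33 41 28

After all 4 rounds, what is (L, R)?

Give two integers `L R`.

Answer: 31 204

Derivation:
Round 1 (k=27): L=167 R=217
Round 2 (k=33): L=217 R=167
Round 3 (k=41): L=167 R=31
Round 4 (k=28): L=31 R=204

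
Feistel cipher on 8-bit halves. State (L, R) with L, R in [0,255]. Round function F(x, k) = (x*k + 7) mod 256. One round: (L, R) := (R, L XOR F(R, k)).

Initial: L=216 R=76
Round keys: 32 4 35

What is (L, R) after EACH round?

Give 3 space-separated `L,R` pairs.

Round 1 (k=32): L=76 R=95
Round 2 (k=4): L=95 R=207
Round 3 (k=35): L=207 R=11

Answer: 76,95 95,207 207,11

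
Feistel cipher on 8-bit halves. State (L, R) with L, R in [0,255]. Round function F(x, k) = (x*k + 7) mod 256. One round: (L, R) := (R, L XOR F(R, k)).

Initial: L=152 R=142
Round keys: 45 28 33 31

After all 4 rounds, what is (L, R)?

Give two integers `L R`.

Round 1 (k=45): L=142 R=101
Round 2 (k=28): L=101 R=157
Round 3 (k=33): L=157 R=33
Round 4 (k=31): L=33 R=155

Answer: 33 155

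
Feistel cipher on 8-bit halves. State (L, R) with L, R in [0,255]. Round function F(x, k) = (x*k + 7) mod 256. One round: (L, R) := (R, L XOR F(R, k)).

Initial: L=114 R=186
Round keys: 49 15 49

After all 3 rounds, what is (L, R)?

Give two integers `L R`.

Round 1 (k=49): L=186 R=211
Round 2 (k=15): L=211 R=222
Round 3 (k=49): L=222 R=86

Answer: 222 86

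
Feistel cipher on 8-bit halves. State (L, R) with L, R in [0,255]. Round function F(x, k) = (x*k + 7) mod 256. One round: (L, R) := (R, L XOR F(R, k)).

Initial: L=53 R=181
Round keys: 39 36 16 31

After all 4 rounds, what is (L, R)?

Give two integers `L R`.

Answer: 200 41

Derivation:
Round 1 (k=39): L=181 R=175
Round 2 (k=36): L=175 R=22
Round 3 (k=16): L=22 R=200
Round 4 (k=31): L=200 R=41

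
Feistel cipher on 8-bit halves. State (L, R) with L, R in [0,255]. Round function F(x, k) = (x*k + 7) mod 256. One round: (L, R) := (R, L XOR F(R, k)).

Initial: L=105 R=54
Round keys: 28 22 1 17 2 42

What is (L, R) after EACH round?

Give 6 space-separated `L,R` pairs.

Answer: 54,134 134,189 189,66 66,212 212,237 237,61

Derivation:
Round 1 (k=28): L=54 R=134
Round 2 (k=22): L=134 R=189
Round 3 (k=1): L=189 R=66
Round 4 (k=17): L=66 R=212
Round 5 (k=2): L=212 R=237
Round 6 (k=42): L=237 R=61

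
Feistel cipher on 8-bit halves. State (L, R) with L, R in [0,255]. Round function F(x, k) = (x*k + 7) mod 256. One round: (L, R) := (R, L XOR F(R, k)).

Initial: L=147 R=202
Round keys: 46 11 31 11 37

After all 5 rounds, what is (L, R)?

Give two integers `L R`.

Round 1 (k=46): L=202 R=192
Round 2 (k=11): L=192 R=141
Round 3 (k=31): L=141 R=218
Round 4 (k=11): L=218 R=232
Round 5 (k=37): L=232 R=85

Answer: 232 85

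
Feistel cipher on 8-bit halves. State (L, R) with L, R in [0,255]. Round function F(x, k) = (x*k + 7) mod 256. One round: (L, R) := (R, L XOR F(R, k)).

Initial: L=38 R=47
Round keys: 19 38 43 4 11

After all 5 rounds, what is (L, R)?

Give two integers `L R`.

Round 1 (k=19): L=47 R=162
Round 2 (k=38): L=162 R=60
Round 3 (k=43): L=60 R=185
Round 4 (k=4): L=185 R=215
Round 5 (k=11): L=215 R=253

Answer: 215 253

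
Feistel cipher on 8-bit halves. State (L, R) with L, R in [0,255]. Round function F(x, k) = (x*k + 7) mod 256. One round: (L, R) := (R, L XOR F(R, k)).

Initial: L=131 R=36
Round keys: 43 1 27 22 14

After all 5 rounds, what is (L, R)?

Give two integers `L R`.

Round 1 (k=43): L=36 R=144
Round 2 (k=1): L=144 R=179
Round 3 (k=27): L=179 R=120
Round 4 (k=22): L=120 R=228
Round 5 (k=14): L=228 R=7

Answer: 228 7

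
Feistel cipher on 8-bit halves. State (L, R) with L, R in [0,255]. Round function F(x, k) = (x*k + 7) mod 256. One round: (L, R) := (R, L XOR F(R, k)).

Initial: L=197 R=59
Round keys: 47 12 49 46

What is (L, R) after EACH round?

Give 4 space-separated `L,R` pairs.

Answer: 59,25 25,8 8,150 150,243

Derivation:
Round 1 (k=47): L=59 R=25
Round 2 (k=12): L=25 R=8
Round 3 (k=49): L=8 R=150
Round 4 (k=46): L=150 R=243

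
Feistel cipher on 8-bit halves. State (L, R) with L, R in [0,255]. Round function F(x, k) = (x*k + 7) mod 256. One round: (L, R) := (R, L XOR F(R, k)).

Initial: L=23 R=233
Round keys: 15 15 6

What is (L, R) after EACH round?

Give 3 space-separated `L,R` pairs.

Answer: 233,185 185,55 55,232

Derivation:
Round 1 (k=15): L=233 R=185
Round 2 (k=15): L=185 R=55
Round 3 (k=6): L=55 R=232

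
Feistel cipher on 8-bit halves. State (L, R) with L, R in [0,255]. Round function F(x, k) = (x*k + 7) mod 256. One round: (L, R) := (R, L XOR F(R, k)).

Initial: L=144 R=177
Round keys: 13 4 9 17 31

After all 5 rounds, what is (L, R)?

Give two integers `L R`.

Answer: 198 136

Derivation:
Round 1 (k=13): L=177 R=148
Round 2 (k=4): L=148 R=230
Round 3 (k=9): L=230 R=137
Round 4 (k=17): L=137 R=198
Round 5 (k=31): L=198 R=136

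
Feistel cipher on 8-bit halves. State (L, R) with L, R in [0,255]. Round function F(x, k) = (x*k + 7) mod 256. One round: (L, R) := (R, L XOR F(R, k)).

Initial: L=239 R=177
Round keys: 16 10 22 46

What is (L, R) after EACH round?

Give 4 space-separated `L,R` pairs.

Round 1 (k=16): L=177 R=248
Round 2 (k=10): L=248 R=6
Round 3 (k=22): L=6 R=115
Round 4 (k=46): L=115 R=183

Answer: 177,248 248,6 6,115 115,183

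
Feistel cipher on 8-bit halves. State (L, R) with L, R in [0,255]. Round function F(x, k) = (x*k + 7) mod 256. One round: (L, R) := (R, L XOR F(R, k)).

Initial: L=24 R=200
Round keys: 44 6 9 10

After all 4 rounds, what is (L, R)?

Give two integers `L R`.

Round 1 (k=44): L=200 R=127
Round 2 (k=6): L=127 R=201
Round 3 (k=9): L=201 R=103
Round 4 (k=10): L=103 R=196

Answer: 103 196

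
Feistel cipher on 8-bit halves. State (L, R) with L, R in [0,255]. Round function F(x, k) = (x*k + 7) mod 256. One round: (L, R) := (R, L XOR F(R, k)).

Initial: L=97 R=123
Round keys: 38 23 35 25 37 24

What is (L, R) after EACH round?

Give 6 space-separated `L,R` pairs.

Answer: 123,40 40,228 228,27 27,78 78,86 86,89

Derivation:
Round 1 (k=38): L=123 R=40
Round 2 (k=23): L=40 R=228
Round 3 (k=35): L=228 R=27
Round 4 (k=25): L=27 R=78
Round 5 (k=37): L=78 R=86
Round 6 (k=24): L=86 R=89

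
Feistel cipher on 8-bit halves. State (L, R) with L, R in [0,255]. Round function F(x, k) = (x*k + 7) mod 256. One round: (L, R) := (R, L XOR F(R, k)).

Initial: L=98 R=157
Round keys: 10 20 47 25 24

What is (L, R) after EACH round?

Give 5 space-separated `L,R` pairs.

Answer: 157,75 75,126 126,98 98,231 231,205

Derivation:
Round 1 (k=10): L=157 R=75
Round 2 (k=20): L=75 R=126
Round 3 (k=47): L=126 R=98
Round 4 (k=25): L=98 R=231
Round 5 (k=24): L=231 R=205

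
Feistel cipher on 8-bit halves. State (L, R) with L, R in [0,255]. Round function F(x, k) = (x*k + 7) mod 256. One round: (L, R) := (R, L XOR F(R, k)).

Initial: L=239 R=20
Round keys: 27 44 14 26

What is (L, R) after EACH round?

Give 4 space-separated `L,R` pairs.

Round 1 (k=27): L=20 R=204
Round 2 (k=44): L=204 R=3
Round 3 (k=14): L=3 R=253
Round 4 (k=26): L=253 R=186

Answer: 20,204 204,3 3,253 253,186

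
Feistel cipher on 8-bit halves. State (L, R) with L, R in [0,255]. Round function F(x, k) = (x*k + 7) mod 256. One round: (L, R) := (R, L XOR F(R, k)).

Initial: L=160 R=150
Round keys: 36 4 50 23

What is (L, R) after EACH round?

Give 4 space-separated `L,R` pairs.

Answer: 150,191 191,149 149,158 158,172

Derivation:
Round 1 (k=36): L=150 R=191
Round 2 (k=4): L=191 R=149
Round 3 (k=50): L=149 R=158
Round 4 (k=23): L=158 R=172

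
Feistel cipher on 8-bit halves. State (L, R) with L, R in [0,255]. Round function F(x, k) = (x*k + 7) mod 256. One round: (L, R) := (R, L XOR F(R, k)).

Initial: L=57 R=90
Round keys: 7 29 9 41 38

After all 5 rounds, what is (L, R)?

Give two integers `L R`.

Answer: 58 23

Derivation:
Round 1 (k=7): L=90 R=68
Round 2 (k=29): L=68 R=225
Round 3 (k=9): L=225 R=180
Round 4 (k=41): L=180 R=58
Round 5 (k=38): L=58 R=23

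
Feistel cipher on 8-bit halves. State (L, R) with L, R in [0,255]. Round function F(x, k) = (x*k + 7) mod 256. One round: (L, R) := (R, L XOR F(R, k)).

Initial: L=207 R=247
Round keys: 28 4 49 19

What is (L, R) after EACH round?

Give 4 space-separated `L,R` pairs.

Answer: 247,196 196,224 224,35 35,64

Derivation:
Round 1 (k=28): L=247 R=196
Round 2 (k=4): L=196 R=224
Round 3 (k=49): L=224 R=35
Round 4 (k=19): L=35 R=64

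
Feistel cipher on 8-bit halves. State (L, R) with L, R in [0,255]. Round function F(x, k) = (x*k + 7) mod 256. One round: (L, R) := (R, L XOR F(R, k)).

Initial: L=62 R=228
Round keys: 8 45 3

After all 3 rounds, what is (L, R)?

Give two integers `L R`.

Round 1 (k=8): L=228 R=25
Round 2 (k=45): L=25 R=136
Round 3 (k=3): L=136 R=134

Answer: 136 134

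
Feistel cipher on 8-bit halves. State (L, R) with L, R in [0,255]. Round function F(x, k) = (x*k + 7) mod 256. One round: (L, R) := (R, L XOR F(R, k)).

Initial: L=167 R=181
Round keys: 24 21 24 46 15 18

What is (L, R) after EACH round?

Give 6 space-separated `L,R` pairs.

Answer: 181,88 88,138 138,175 175,243 243,235 235,126

Derivation:
Round 1 (k=24): L=181 R=88
Round 2 (k=21): L=88 R=138
Round 3 (k=24): L=138 R=175
Round 4 (k=46): L=175 R=243
Round 5 (k=15): L=243 R=235
Round 6 (k=18): L=235 R=126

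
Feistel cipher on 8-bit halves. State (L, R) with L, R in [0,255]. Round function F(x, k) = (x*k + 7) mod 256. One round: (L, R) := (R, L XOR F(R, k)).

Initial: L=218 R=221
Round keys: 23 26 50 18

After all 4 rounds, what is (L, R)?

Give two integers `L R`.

Answer: 131 87

Derivation:
Round 1 (k=23): L=221 R=56
Round 2 (k=26): L=56 R=106
Round 3 (k=50): L=106 R=131
Round 4 (k=18): L=131 R=87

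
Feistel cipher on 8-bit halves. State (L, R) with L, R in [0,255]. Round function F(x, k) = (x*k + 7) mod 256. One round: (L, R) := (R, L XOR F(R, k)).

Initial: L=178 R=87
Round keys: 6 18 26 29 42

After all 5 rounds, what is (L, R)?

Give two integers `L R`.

Answer: 101 113

Derivation:
Round 1 (k=6): L=87 R=163
Round 2 (k=18): L=163 R=42
Round 3 (k=26): L=42 R=232
Round 4 (k=29): L=232 R=101
Round 5 (k=42): L=101 R=113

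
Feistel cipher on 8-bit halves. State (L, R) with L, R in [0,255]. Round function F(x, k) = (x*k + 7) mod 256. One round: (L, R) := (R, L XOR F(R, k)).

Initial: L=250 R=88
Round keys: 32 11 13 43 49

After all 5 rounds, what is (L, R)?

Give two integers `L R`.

Answer: 201 208

Derivation:
Round 1 (k=32): L=88 R=253
Round 2 (k=11): L=253 R=190
Round 3 (k=13): L=190 R=80
Round 4 (k=43): L=80 R=201
Round 5 (k=49): L=201 R=208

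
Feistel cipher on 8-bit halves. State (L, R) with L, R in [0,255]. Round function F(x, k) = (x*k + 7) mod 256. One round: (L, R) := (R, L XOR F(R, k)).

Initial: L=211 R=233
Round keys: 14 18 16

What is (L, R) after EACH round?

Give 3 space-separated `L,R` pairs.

Answer: 233,22 22,122 122,177

Derivation:
Round 1 (k=14): L=233 R=22
Round 2 (k=18): L=22 R=122
Round 3 (k=16): L=122 R=177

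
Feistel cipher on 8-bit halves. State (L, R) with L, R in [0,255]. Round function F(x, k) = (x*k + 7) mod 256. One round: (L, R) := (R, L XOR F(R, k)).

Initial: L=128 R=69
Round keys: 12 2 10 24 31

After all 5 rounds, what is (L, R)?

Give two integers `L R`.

Round 1 (k=12): L=69 R=195
Round 2 (k=2): L=195 R=200
Round 3 (k=10): L=200 R=20
Round 4 (k=24): L=20 R=47
Round 5 (k=31): L=47 R=172

Answer: 47 172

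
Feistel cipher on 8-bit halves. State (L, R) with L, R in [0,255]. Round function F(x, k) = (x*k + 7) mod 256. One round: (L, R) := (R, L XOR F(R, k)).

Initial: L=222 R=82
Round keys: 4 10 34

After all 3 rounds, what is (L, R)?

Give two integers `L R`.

Round 1 (k=4): L=82 R=145
Round 2 (k=10): L=145 R=227
Round 3 (k=34): L=227 R=188

Answer: 227 188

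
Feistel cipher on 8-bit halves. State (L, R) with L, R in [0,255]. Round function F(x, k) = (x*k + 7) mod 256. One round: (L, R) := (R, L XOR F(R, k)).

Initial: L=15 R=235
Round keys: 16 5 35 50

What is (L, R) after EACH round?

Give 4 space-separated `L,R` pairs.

Answer: 235,184 184,116 116,91 91,185

Derivation:
Round 1 (k=16): L=235 R=184
Round 2 (k=5): L=184 R=116
Round 3 (k=35): L=116 R=91
Round 4 (k=50): L=91 R=185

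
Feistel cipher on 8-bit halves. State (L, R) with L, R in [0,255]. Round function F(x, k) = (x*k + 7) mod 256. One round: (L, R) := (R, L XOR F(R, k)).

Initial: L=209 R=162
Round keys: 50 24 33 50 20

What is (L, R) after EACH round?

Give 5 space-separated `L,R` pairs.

Answer: 162,122 122,213 213,6 6,230 230,249

Derivation:
Round 1 (k=50): L=162 R=122
Round 2 (k=24): L=122 R=213
Round 3 (k=33): L=213 R=6
Round 4 (k=50): L=6 R=230
Round 5 (k=20): L=230 R=249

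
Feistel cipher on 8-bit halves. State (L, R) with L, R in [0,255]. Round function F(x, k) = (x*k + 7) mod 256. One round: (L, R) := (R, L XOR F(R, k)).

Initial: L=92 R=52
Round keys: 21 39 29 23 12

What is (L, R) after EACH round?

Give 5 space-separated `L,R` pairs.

Answer: 52,23 23,188 188,68 68,159 159,63

Derivation:
Round 1 (k=21): L=52 R=23
Round 2 (k=39): L=23 R=188
Round 3 (k=29): L=188 R=68
Round 4 (k=23): L=68 R=159
Round 5 (k=12): L=159 R=63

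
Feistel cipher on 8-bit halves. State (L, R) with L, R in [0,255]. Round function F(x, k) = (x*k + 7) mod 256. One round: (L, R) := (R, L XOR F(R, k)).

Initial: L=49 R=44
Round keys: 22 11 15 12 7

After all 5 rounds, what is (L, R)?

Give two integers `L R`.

Answer: 234 105

Derivation:
Round 1 (k=22): L=44 R=254
Round 2 (k=11): L=254 R=221
Round 3 (k=15): L=221 R=4
Round 4 (k=12): L=4 R=234
Round 5 (k=7): L=234 R=105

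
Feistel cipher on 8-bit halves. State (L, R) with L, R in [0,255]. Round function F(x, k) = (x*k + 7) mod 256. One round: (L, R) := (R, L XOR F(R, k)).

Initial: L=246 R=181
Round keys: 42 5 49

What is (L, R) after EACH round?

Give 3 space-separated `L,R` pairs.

Answer: 181,79 79,39 39,49

Derivation:
Round 1 (k=42): L=181 R=79
Round 2 (k=5): L=79 R=39
Round 3 (k=49): L=39 R=49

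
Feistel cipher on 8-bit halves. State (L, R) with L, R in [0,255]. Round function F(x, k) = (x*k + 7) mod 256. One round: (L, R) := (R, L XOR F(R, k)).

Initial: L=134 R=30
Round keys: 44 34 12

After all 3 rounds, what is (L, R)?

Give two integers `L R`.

Answer: 103 114

Derivation:
Round 1 (k=44): L=30 R=169
Round 2 (k=34): L=169 R=103
Round 3 (k=12): L=103 R=114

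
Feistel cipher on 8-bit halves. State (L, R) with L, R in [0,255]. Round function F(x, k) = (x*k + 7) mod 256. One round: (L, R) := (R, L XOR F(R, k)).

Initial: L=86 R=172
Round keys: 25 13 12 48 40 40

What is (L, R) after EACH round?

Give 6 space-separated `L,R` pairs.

Round 1 (k=25): L=172 R=133
Round 2 (k=13): L=133 R=100
Round 3 (k=12): L=100 R=50
Round 4 (k=48): L=50 R=3
Round 5 (k=40): L=3 R=77
Round 6 (k=40): L=77 R=12

Answer: 172,133 133,100 100,50 50,3 3,77 77,12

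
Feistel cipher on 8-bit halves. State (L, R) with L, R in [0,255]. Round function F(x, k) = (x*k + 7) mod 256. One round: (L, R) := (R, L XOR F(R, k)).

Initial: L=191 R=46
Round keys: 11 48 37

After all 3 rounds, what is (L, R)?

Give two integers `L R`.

Round 1 (k=11): L=46 R=190
Round 2 (k=48): L=190 R=137
Round 3 (k=37): L=137 R=106

Answer: 137 106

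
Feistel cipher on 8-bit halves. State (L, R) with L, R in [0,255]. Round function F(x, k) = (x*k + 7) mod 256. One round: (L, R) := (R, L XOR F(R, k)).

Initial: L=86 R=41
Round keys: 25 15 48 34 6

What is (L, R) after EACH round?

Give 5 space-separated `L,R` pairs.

Answer: 41,94 94,160 160,89 89,121 121,132

Derivation:
Round 1 (k=25): L=41 R=94
Round 2 (k=15): L=94 R=160
Round 3 (k=48): L=160 R=89
Round 4 (k=34): L=89 R=121
Round 5 (k=6): L=121 R=132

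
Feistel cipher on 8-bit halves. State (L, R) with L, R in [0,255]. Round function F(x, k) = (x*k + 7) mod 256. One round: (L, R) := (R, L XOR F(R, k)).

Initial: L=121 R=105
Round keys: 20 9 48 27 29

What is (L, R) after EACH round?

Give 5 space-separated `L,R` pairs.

Answer: 105,66 66,48 48,69 69,126 126,8

Derivation:
Round 1 (k=20): L=105 R=66
Round 2 (k=9): L=66 R=48
Round 3 (k=48): L=48 R=69
Round 4 (k=27): L=69 R=126
Round 5 (k=29): L=126 R=8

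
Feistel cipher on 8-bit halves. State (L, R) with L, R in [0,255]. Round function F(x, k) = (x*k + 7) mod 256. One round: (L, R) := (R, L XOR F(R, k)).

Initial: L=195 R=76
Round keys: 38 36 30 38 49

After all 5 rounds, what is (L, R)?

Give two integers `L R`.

Answer: 110 232

Derivation:
Round 1 (k=38): L=76 R=140
Round 2 (k=36): L=140 R=251
Round 3 (k=30): L=251 R=253
Round 4 (k=38): L=253 R=110
Round 5 (k=49): L=110 R=232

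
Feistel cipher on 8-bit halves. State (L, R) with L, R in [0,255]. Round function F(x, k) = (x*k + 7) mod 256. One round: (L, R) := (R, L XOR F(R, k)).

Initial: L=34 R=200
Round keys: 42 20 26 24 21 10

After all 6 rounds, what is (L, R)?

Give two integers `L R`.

Answer: 91 113

Derivation:
Round 1 (k=42): L=200 R=245
Round 2 (k=20): L=245 R=227
Round 3 (k=26): L=227 R=224
Round 4 (k=24): L=224 R=228
Round 5 (k=21): L=228 R=91
Round 6 (k=10): L=91 R=113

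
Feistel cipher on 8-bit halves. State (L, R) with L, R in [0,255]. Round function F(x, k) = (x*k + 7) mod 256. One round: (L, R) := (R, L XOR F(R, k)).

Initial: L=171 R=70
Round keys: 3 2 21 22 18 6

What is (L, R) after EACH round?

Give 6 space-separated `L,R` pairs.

Round 1 (k=3): L=70 R=114
Round 2 (k=2): L=114 R=173
Round 3 (k=21): L=173 R=74
Round 4 (k=22): L=74 R=206
Round 5 (k=18): L=206 R=201
Round 6 (k=6): L=201 R=115

Answer: 70,114 114,173 173,74 74,206 206,201 201,115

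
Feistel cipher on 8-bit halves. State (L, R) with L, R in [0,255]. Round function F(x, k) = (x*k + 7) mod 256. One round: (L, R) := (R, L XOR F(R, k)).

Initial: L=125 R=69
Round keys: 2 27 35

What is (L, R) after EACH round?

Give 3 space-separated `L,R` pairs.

Round 1 (k=2): L=69 R=236
Round 2 (k=27): L=236 R=174
Round 3 (k=35): L=174 R=61

Answer: 69,236 236,174 174,61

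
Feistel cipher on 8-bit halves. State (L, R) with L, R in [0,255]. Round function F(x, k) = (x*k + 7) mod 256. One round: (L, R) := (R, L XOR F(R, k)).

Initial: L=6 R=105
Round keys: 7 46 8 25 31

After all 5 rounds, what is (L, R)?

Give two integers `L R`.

Answer: 232 136

Derivation:
Round 1 (k=7): L=105 R=224
Round 2 (k=46): L=224 R=46
Round 3 (k=8): L=46 R=151
Round 4 (k=25): L=151 R=232
Round 5 (k=31): L=232 R=136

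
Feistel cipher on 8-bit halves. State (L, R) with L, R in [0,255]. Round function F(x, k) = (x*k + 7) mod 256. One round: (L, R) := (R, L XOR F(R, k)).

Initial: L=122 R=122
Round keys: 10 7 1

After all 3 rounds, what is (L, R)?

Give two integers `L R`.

Round 1 (k=10): L=122 R=177
Round 2 (k=7): L=177 R=164
Round 3 (k=1): L=164 R=26

Answer: 164 26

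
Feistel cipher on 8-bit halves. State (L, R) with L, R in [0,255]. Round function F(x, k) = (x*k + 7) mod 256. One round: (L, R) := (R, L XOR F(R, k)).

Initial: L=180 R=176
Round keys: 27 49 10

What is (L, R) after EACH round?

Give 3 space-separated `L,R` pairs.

Answer: 176,35 35,10 10,72

Derivation:
Round 1 (k=27): L=176 R=35
Round 2 (k=49): L=35 R=10
Round 3 (k=10): L=10 R=72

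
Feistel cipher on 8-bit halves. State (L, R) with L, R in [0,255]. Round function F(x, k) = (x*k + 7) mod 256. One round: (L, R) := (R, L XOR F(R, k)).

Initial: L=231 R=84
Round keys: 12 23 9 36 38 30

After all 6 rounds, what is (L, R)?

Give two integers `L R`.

Answer: 221 65

Derivation:
Round 1 (k=12): L=84 R=16
Round 2 (k=23): L=16 R=35
Round 3 (k=9): L=35 R=82
Round 4 (k=36): L=82 R=172
Round 5 (k=38): L=172 R=221
Round 6 (k=30): L=221 R=65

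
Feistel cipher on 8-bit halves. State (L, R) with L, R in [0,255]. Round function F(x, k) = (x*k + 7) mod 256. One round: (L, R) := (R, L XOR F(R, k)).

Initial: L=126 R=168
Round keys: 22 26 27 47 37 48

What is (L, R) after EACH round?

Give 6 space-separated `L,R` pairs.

Round 1 (k=22): L=168 R=9
Round 2 (k=26): L=9 R=89
Round 3 (k=27): L=89 R=99
Round 4 (k=47): L=99 R=109
Round 5 (k=37): L=109 R=171
Round 6 (k=48): L=171 R=122

Answer: 168,9 9,89 89,99 99,109 109,171 171,122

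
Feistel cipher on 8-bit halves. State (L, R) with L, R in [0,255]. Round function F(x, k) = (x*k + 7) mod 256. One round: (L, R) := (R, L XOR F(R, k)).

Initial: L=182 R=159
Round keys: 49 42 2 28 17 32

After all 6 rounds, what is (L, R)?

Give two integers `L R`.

Answer: 189 180

Derivation:
Round 1 (k=49): L=159 R=192
Round 2 (k=42): L=192 R=24
Round 3 (k=2): L=24 R=247
Round 4 (k=28): L=247 R=19
Round 5 (k=17): L=19 R=189
Round 6 (k=32): L=189 R=180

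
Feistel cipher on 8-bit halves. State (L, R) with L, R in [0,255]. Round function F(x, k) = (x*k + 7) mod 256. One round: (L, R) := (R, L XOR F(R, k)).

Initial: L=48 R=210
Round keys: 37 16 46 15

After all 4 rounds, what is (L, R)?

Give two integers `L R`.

Round 1 (k=37): L=210 R=81
Round 2 (k=16): L=81 R=197
Round 3 (k=46): L=197 R=60
Round 4 (k=15): L=60 R=78

Answer: 60 78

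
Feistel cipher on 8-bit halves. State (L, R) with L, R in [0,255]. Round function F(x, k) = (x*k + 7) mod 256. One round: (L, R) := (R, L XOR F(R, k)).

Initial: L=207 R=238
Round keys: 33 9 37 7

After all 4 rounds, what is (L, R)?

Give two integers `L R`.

Round 1 (k=33): L=238 R=122
Round 2 (k=9): L=122 R=191
Round 3 (k=37): L=191 R=216
Round 4 (k=7): L=216 R=80

Answer: 216 80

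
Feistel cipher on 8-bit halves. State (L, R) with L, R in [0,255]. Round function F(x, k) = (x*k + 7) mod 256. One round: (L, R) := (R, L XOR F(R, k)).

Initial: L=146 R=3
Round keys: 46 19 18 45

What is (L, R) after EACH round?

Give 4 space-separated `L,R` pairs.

Round 1 (k=46): L=3 R=3
Round 2 (k=19): L=3 R=67
Round 3 (k=18): L=67 R=190
Round 4 (k=45): L=190 R=46

Answer: 3,3 3,67 67,190 190,46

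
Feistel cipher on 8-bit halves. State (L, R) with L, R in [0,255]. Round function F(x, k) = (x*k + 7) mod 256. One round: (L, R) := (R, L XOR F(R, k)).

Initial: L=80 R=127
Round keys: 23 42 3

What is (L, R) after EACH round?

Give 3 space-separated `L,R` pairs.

Answer: 127,32 32,56 56,143

Derivation:
Round 1 (k=23): L=127 R=32
Round 2 (k=42): L=32 R=56
Round 3 (k=3): L=56 R=143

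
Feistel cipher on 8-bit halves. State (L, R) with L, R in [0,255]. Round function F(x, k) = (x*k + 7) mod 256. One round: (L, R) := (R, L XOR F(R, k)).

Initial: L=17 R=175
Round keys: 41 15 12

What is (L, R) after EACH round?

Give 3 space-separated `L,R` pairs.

Answer: 175,31 31,119 119,132

Derivation:
Round 1 (k=41): L=175 R=31
Round 2 (k=15): L=31 R=119
Round 3 (k=12): L=119 R=132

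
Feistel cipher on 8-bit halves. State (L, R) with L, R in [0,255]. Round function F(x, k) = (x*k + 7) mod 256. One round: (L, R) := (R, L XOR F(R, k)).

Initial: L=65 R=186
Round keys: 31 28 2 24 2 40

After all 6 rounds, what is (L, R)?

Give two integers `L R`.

Answer: 134 37

Derivation:
Round 1 (k=31): L=186 R=204
Round 2 (k=28): L=204 R=237
Round 3 (k=2): L=237 R=45
Round 4 (k=24): L=45 R=210
Round 5 (k=2): L=210 R=134
Round 6 (k=40): L=134 R=37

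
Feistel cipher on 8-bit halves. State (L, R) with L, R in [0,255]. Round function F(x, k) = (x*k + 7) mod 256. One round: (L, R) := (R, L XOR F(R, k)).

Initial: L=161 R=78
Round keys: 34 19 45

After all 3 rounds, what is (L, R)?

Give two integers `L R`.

Round 1 (k=34): L=78 R=194
Round 2 (k=19): L=194 R=35
Round 3 (k=45): L=35 R=236

Answer: 35 236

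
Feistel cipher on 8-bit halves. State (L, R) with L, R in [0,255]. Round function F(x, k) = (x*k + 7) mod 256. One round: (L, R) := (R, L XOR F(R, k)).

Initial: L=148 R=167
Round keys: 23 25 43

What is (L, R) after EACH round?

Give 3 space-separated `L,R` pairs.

Answer: 167,156 156,228 228,207

Derivation:
Round 1 (k=23): L=167 R=156
Round 2 (k=25): L=156 R=228
Round 3 (k=43): L=228 R=207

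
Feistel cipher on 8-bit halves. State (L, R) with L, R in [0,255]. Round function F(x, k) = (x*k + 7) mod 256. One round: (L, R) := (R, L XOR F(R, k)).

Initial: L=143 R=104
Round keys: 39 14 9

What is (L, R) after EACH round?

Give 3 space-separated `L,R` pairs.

Round 1 (k=39): L=104 R=80
Round 2 (k=14): L=80 R=15
Round 3 (k=9): L=15 R=222

Answer: 104,80 80,15 15,222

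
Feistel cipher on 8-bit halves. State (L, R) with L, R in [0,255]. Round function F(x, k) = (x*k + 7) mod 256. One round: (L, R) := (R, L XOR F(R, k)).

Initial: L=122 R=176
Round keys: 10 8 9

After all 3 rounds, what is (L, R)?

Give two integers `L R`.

Answer: 95 195

Derivation:
Round 1 (k=10): L=176 R=157
Round 2 (k=8): L=157 R=95
Round 3 (k=9): L=95 R=195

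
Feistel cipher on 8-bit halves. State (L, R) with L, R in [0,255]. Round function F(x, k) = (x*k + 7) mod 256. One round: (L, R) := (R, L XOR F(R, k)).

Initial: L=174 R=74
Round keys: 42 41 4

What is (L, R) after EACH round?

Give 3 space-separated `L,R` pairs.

Answer: 74,133 133,30 30,250

Derivation:
Round 1 (k=42): L=74 R=133
Round 2 (k=41): L=133 R=30
Round 3 (k=4): L=30 R=250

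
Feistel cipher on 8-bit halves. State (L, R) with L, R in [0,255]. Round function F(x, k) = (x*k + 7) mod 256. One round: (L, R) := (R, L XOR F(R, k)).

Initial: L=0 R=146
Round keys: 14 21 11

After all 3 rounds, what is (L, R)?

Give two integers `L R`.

Round 1 (k=14): L=146 R=3
Round 2 (k=21): L=3 R=212
Round 3 (k=11): L=212 R=32

Answer: 212 32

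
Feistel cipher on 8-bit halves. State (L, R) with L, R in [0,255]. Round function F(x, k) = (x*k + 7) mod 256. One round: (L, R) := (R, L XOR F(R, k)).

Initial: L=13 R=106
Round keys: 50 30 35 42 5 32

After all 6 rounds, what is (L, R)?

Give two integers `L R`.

Answer: 1 233

Derivation:
Round 1 (k=50): L=106 R=182
Round 2 (k=30): L=182 R=49
Round 3 (k=35): L=49 R=12
Round 4 (k=42): L=12 R=206
Round 5 (k=5): L=206 R=1
Round 6 (k=32): L=1 R=233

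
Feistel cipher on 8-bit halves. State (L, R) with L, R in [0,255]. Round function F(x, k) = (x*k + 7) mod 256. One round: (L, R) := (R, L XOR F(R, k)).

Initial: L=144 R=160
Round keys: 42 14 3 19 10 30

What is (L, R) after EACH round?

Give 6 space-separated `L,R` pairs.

Answer: 160,215 215,105 105,149 149,127 127,104 104,72

Derivation:
Round 1 (k=42): L=160 R=215
Round 2 (k=14): L=215 R=105
Round 3 (k=3): L=105 R=149
Round 4 (k=19): L=149 R=127
Round 5 (k=10): L=127 R=104
Round 6 (k=30): L=104 R=72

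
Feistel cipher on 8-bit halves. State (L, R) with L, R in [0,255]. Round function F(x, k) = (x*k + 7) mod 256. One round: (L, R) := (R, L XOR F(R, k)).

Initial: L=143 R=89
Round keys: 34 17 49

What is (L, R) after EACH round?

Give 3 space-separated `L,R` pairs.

Answer: 89,86 86,228 228,253

Derivation:
Round 1 (k=34): L=89 R=86
Round 2 (k=17): L=86 R=228
Round 3 (k=49): L=228 R=253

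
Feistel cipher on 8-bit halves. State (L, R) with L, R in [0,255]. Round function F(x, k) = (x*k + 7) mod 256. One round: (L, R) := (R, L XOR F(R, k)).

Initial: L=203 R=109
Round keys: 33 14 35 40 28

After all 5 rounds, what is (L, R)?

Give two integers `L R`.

Round 1 (k=33): L=109 R=223
Round 2 (k=14): L=223 R=84
Round 3 (k=35): L=84 R=92
Round 4 (k=40): L=92 R=51
Round 5 (k=28): L=51 R=199

Answer: 51 199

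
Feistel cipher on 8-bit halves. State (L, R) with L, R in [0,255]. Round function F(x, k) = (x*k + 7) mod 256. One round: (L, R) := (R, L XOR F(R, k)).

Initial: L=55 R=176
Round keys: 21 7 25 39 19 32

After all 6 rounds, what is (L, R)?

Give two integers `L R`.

Answer: 127 129

Derivation:
Round 1 (k=21): L=176 R=64
Round 2 (k=7): L=64 R=119
Round 3 (k=25): L=119 R=230
Round 4 (k=39): L=230 R=102
Round 5 (k=19): L=102 R=127
Round 6 (k=32): L=127 R=129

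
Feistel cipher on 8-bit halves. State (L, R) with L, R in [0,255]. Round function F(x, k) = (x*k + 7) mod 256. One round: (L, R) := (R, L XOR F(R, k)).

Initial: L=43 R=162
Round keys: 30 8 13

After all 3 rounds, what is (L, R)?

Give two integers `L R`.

Answer: 229 128

Derivation:
Round 1 (k=30): L=162 R=40
Round 2 (k=8): L=40 R=229
Round 3 (k=13): L=229 R=128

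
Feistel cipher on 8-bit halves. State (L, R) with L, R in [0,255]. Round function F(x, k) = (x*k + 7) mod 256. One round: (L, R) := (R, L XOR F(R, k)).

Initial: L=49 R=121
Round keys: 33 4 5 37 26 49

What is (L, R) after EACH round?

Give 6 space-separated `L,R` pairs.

Answer: 121,145 145,50 50,144 144,229 229,217 217,117

Derivation:
Round 1 (k=33): L=121 R=145
Round 2 (k=4): L=145 R=50
Round 3 (k=5): L=50 R=144
Round 4 (k=37): L=144 R=229
Round 5 (k=26): L=229 R=217
Round 6 (k=49): L=217 R=117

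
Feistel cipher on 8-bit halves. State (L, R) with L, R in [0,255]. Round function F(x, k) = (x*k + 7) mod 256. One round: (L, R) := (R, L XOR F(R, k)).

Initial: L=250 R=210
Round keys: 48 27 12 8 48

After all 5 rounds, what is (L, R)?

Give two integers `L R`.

Round 1 (k=48): L=210 R=157
Round 2 (k=27): L=157 R=68
Round 3 (k=12): L=68 R=170
Round 4 (k=8): L=170 R=19
Round 5 (k=48): L=19 R=61

Answer: 19 61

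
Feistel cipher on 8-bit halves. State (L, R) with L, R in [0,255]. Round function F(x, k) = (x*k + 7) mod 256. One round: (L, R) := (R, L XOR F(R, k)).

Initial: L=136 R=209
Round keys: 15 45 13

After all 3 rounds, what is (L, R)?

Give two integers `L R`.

Answer: 236 205

Derivation:
Round 1 (k=15): L=209 R=206
Round 2 (k=45): L=206 R=236
Round 3 (k=13): L=236 R=205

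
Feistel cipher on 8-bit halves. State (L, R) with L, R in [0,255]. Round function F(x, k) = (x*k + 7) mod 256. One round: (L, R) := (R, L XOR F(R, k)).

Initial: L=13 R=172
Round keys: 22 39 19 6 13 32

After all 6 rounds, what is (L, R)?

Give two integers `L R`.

Round 1 (k=22): L=172 R=194
Round 2 (k=39): L=194 R=57
Round 3 (k=19): L=57 R=128
Round 4 (k=6): L=128 R=62
Round 5 (k=13): L=62 R=173
Round 6 (k=32): L=173 R=153

Answer: 173 153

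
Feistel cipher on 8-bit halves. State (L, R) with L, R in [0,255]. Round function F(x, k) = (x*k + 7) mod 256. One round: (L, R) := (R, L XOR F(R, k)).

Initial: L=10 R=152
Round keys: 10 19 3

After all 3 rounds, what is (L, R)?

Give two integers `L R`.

Answer: 86 244

Derivation:
Round 1 (k=10): L=152 R=253
Round 2 (k=19): L=253 R=86
Round 3 (k=3): L=86 R=244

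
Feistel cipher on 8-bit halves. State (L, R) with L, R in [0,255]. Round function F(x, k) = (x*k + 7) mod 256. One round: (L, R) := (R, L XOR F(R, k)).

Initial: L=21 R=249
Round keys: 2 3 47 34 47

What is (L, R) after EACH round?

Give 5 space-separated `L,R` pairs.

Answer: 249,236 236,50 50,217 217,235 235,245

Derivation:
Round 1 (k=2): L=249 R=236
Round 2 (k=3): L=236 R=50
Round 3 (k=47): L=50 R=217
Round 4 (k=34): L=217 R=235
Round 5 (k=47): L=235 R=245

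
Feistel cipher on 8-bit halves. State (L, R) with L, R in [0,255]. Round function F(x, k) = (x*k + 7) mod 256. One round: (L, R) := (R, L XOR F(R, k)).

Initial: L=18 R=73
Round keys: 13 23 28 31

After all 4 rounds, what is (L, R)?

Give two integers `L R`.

Round 1 (k=13): L=73 R=174
Round 2 (k=23): L=174 R=224
Round 3 (k=28): L=224 R=41
Round 4 (k=31): L=41 R=30

Answer: 41 30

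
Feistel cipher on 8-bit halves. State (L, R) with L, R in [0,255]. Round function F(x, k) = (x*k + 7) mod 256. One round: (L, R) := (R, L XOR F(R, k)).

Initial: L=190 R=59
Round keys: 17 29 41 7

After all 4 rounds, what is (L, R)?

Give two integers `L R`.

Round 1 (k=17): L=59 R=76
Round 2 (k=29): L=76 R=152
Round 3 (k=41): L=152 R=19
Round 4 (k=7): L=19 R=20

Answer: 19 20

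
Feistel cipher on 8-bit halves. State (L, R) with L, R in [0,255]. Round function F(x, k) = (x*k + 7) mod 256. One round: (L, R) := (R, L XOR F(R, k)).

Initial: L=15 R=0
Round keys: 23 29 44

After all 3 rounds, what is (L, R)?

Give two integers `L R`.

Answer: 239 19

Derivation:
Round 1 (k=23): L=0 R=8
Round 2 (k=29): L=8 R=239
Round 3 (k=44): L=239 R=19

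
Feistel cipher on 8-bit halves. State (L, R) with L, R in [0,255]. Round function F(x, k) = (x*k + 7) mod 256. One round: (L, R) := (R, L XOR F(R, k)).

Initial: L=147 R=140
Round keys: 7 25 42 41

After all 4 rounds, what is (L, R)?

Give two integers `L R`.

Answer: 205 95

Derivation:
Round 1 (k=7): L=140 R=72
Round 2 (k=25): L=72 R=131
Round 3 (k=42): L=131 R=205
Round 4 (k=41): L=205 R=95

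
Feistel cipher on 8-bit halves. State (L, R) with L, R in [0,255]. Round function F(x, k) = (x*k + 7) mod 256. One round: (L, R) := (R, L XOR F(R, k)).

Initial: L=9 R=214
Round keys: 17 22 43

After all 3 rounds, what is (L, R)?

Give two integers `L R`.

Round 1 (k=17): L=214 R=52
Round 2 (k=22): L=52 R=169
Round 3 (k=43): L=169 R=94

Answer: 169 94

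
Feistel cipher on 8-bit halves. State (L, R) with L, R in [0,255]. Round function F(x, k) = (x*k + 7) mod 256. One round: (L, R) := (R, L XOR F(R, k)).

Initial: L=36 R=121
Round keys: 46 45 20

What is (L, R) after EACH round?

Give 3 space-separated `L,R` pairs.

Answer: 121,225 225,237 237,106

Derivation:
Round 1 (k=46): L=121 R=225
Round 2 (k=45): L=225 R=237
Round 3 (k=20): L=237 R=106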